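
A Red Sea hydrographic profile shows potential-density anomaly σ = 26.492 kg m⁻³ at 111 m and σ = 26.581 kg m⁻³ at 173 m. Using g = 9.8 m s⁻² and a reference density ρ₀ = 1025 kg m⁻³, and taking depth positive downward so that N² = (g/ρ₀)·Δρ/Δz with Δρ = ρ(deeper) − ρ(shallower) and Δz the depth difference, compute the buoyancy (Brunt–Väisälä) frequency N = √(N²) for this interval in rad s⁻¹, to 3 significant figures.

3.70 × 10⁻³ rad s⁻¹

Δρ = 1026.581 − 1026.492 = 0.089 kg m⁻³ over Δz = 173 − 111 = 62 m.
N² = (9.8/1025) × (0.089/62) = 1.3725 × 10⁻⁵ s⁻².
N = √(1.3725 × 10⁻⁵) = 3.7047 × 10⁻³ rad s⁻¹ ≈ 3.70 × 10⁻³ rad s⁻¹.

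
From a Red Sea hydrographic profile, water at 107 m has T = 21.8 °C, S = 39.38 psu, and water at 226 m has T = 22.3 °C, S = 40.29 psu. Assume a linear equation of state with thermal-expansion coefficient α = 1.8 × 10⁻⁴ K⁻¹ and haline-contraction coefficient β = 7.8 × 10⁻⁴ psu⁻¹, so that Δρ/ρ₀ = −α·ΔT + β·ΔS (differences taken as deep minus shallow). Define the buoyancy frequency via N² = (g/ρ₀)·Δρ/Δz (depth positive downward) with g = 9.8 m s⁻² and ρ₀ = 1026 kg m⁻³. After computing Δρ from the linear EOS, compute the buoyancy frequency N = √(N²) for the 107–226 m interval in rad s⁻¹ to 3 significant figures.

ΔT = +0.5 K, ΔS = +0.91 psu (deep − shallow).
Δρ/ρ₀ = −αΔT + βΔS = -9.00 × 10⁻⁵ + 7.098 × 10⁻⁴ = 6.198 × 10⁻⁴, so Δρ ≈ 0.6359 kg m⁻³.
N² = (g/ρ₀)·Δρ/Δz = g·(Δρ/ρ₀)/Δz = 9.8 × 6.198 × 10⁻⁴ / 119 = 5.1042 × 10⁻⁵ s⁻².
N = √(5.1042 × 10⁻⁵) = 7.1444 × 10⁻³ rad s⁻¹ ≈ 7.14 × 10⁻³ rad s⁻¹.

7.14 × 10⁻³ rad s⁻¹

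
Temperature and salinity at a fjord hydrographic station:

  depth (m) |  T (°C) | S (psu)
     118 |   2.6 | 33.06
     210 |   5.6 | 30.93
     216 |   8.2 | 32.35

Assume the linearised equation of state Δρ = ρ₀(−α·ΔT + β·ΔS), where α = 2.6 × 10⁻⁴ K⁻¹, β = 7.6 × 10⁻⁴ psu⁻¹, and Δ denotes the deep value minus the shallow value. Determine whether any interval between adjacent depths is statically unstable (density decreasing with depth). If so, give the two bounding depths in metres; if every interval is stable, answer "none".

118–210 m

Evaluate Δρ/ρ₀ = −αΔT + βΔS across each adjacent pair:
  118–210 m: −αΔT+βΔS = −(2.6 × 10⁻⁴)(+3.0)+(7.6 × 10⁻⁴)(-2.13) = -2.4 × 10⁻³ → UNSTABLE
  210–216 m: −αΔT+βΔS = −(2.6 × 10⁻⁴)(+2.6)+(7.6 × 10⁻⁴)(+1.42) = 4.0 × 10⁻⁴ → stable
The 118–210 m interval has Δρ < 0: lighter water underlies denser water.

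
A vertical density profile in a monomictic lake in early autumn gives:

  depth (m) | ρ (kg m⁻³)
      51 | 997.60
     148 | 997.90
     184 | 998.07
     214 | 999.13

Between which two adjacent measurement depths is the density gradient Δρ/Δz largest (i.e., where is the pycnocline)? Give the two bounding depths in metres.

Compute the density gradient over each adjacent pair:
  51–148 m: Δρ/Δz = 0.30/97 = 3.1 × 10⁻³ kg m⁻⁴
  148–184 m: Δρ/Δz = 0.17/36 = 4.7 × 10⁻³ kg m⁻⁴
  184–214 m: Δρ/Δz = 1.06/30 = 0.035 kg m⁻⁴
The largest gradient is in the 184–214 m interval — the pycnocline.

184–214 m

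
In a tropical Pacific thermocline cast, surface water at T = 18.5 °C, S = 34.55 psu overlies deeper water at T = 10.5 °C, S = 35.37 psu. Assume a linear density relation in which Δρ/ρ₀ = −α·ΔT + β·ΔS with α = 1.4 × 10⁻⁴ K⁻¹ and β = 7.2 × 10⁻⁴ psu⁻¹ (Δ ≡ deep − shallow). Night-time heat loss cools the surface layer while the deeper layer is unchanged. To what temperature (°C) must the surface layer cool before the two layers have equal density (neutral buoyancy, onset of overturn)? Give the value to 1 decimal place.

6.3 °C

Neutral buoyancy requires Δρ = 0, i.e. −α(T_deep − T_surf′) + β(S_deep − S_surf) = 0.
T_surf′ = T_deep − (β/α)·ΔS = 10.5 − (7.2 × 10⁻⁴/1.4 × 10⁻⁴)·(+0.82) = 6.283 °C.
Cooling required: 18.5 − (6.283) = 12.217 °C.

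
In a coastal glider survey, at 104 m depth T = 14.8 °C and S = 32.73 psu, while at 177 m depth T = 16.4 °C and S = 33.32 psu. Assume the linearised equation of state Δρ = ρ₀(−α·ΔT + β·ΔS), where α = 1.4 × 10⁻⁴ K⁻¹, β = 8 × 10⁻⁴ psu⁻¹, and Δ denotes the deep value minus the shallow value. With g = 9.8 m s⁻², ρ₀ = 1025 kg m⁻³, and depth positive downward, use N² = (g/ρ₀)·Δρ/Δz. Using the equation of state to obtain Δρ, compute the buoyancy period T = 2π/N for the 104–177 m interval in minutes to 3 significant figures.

ΔT = +1.6 K, ΔS = +0.59 psu (deep − shallow).
Δρ/ρ₀ = −αΔT + βΔS = -2.24 × 10⁻⁴ + 4.72 × 10⁻⁴ = 2.48 × 10⁻⁴, so Δρ ≈ 0.2542 kg m⁻³.
N² = (g/ρ₀)·Δρ/Δz = g·(Δρ/ρ₀)/Δz = 9.8 × 2.48 × 10⁻⁴ / 73 = 3.3293 × 10⁻⁵ s⁻².
N = √(3.3293 × 10⁻⁵) = 5.7700 × 10⁻³ rad s⁻¹ → T = 2π/N = 1.0889 × 10³ s = 18.148 min ≈ 18.1 min.

18.1 min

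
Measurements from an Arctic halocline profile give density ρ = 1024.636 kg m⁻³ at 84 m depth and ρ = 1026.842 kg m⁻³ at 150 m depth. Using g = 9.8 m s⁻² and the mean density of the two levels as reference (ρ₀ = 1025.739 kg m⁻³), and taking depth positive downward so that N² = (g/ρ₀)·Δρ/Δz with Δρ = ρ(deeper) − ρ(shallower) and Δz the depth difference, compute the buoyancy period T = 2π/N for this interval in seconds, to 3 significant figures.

Δρ = 1026.842 − 1024.636 = 2.206 kg m⁻³ over Δz = 150 − 84 = 66 m.
N² = (9.8/1025.739) × (2.206/66) = 3.1934 × 10⁻⁴ s⁻².
N = √(3.1934 × 10⁻⁴) = 0.017870 rad s⁻¹, so T = 2π/N = 351.61 s ≈ 352 s.

352 s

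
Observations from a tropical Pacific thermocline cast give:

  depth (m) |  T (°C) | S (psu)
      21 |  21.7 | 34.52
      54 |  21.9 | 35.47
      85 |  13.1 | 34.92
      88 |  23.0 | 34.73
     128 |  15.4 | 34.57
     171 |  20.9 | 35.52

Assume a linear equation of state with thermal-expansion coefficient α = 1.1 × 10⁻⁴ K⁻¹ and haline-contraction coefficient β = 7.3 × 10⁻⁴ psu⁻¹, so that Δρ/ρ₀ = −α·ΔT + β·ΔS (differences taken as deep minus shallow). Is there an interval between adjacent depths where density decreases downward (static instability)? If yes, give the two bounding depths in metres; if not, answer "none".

85–88 m

Evaluate Δρ/ρ₀ = −αΔT + βΔS across each adjacent pair:
  21–54 m: −αΔT+βΔS = −(1.1 × 10⁻⁴)(+0.2)+(7.3 × 10⁻⁴)(+0.95) = 6.7 × 10⁻⁴ → stable
  54–85 m: −αΔT+βΔS = −(1.1 × 10⁻⁴)(-8.8)+(7.3 × 10⁻⁴)(-0.55) = 5.7 × 10⁻⁴ → stable
  85–88 m: −αΔT+βΔS = −(1.1 × 10⁻⁴)(+9.9)+(7.3 × 10⁻⁴)(-0.19) = -1.2 × 10⁻³ → UNSTABLE
  88–128 m: −αΔT+βΔS = −(1.1 × 10⁻⁴)(-7.6)+(7.3 × 10⁻⁴)(-0.16) = 7.2 × 10⁻⁴ → stable
  128–171 m: −αΔT+βΔS = −(1.1 × 10⁻⁴)(+5.5)+(7.3 × 10⁻⁴)(+0.95) = 8.8 × 10⁻⁵ → stable
The 85–88 m interval has Δρ < 0: lighter water underlies denser water.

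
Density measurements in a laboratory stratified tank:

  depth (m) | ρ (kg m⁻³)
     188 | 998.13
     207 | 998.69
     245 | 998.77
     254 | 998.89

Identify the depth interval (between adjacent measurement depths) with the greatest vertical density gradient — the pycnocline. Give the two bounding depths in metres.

188–207 m

Compute the density gradient over each adjacent pair:
  188–207 m: Δρ/Δz = 0.56/19 = 0.029 kg m⁻⁴
  207–245 m: Δρ/Δz = 0.08/38 = 2.1 × 10⁻³ kg m⁻⁴
  245–254 m: Δρ/Δz = 0.12/9 = 0.013 kg m⁻⁴
The largest gradient is in the 188–207 m interval — the pycnocline.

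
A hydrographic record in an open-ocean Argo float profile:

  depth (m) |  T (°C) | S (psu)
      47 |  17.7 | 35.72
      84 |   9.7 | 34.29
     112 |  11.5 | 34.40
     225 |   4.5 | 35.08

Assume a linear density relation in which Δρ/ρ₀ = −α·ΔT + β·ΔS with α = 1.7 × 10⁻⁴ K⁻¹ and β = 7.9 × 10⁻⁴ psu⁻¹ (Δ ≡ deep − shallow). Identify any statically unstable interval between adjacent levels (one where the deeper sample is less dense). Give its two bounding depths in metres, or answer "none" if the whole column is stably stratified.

Evaluate Δρ/ρ₀ = −αΔT + βΔS across each adjacent pair:
  47–84 m: −αΔT+βΔS = −(1.7 × 10⁻⁴)(-8.0)+(7.9 × 10⁻⁴)(-1.43) = 2.3 × 10⁻⁴ → stable
  84–112 m: −αΔT+βΔS = −(1.7 × 10⁻⁴)(+1.8)+(7.9 × 10⁻⁴)(+0.11) = -2.2 × 10⁻⁴ → UNSTABLE
  112–225 m: −αΔT+βΔS = −(1.7 × 10⁻⁴)(-7.0)+(7.9 × 10⁻⁴)(+0.68) = 1.7 × 10⁻³ → stable
The 84–112 m interval has Δρ < 0: lighter water underlies denser water.

84–112 m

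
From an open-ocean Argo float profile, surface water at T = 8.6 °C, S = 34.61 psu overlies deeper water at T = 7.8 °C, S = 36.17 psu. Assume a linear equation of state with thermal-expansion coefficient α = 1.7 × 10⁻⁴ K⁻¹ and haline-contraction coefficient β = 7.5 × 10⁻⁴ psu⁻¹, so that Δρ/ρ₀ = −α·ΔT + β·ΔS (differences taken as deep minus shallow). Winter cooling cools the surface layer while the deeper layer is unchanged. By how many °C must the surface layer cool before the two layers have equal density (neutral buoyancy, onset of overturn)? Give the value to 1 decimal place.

Neutral buoyancy requires Δρ = 0, i.e. −α(T_deep − T_surf′) + β(S_deep − S_surf) = 0.
T_surf′ = T_deep − (β/α)·ΔS = 7.8 − (7.5 × 10⁻⁴/1.7 × 10⁻⁴)·(+1.56) = 0.918 °C.
Cooling required: 8.6 − (0.918) = 7.682 °C.

7.7 °C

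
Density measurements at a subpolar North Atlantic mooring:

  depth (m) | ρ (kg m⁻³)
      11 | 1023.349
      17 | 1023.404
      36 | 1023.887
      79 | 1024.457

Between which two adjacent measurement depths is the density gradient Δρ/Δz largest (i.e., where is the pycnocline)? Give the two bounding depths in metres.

Compute the density gradient over each adjacent pair:
  11–17 m: Δρ/Δz = 0.055/6 = 9.2 × 10⁻³ kg m⁻⁴
  17–36 m: Δρ/Δz = 0.483/19 = 0.025 kg m⁻⁴
  36–79 m: Δρ/Δz = 0.570/43 = 0.013 kg m⁻⁴
The largest gradient is in the 17–36 m interval — the pycnocline.

17–36 m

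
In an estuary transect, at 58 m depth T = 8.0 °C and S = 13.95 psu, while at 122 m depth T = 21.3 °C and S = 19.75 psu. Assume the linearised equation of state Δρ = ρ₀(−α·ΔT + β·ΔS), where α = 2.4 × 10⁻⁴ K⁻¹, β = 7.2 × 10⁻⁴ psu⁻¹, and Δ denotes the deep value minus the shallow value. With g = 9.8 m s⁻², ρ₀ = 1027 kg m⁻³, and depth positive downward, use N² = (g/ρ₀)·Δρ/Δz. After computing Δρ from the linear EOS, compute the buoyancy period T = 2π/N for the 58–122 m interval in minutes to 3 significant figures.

8.53 min

ΔT = +13.3 K, ΔS = +5.80 psu (deep − shallow).
Δρ/ρ₀ = −αΔT + βΔS = -3.192 × 10⁻³ + 4.176 × 10⁻³ = 9.84 × 10⁻⁴, so Δρ ≈ 1.011 kg m⁻³.
N² = (g/ρ₀)·Δρ/Δz = g·(Δρ/ρ₀)/Δz = 9.8 × 9.84 × 10⁻⁴ / 64 = 1.5067 × 10⁻⁴ s⁻².
N = √(1.5067 × 10⁻⁴) = 0.012275 rad s⁻¹ → T = 2π/N = 511.87 s = 8.5312 min ≈ 8.53 min.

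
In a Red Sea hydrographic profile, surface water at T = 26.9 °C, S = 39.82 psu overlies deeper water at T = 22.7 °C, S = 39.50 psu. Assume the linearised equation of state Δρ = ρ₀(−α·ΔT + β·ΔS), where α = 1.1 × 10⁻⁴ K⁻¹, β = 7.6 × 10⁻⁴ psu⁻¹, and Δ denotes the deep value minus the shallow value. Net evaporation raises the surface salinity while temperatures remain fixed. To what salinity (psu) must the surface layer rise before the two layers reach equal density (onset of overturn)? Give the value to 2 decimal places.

40.11 psu

Neutral buoyancy requires −α(T_deep − T_surf) + β(S_deep − S_surf′) = 0.
S_surf′ = S_deep − (α/β)·ΔT = 39.50 − (1.1 × 10⁻⁴/7.6 × 10⁻⁴)·(-4.2) = 40.1079 psu.
Increase required: 40.1079 − 39.82 = 0.2879 psu.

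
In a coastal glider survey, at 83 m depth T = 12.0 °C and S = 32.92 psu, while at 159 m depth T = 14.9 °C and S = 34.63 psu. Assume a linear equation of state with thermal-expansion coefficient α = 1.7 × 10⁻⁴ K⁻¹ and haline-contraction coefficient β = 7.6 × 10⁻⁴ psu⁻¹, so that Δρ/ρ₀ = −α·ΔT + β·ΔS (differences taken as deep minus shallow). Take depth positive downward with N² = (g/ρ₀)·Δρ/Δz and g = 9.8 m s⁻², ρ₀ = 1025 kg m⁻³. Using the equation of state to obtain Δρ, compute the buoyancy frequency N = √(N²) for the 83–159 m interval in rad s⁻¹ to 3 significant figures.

0.0102 rad s⁻¹

ΔT = +2.9 K, ΔS = +1.71 psu (deep − shallow).
Δρ/ρ₀ = −αΔT + βΔS = -4.93 × 10⁻⁴ + 1.2996 × 10⁻³ = 8.066 × 10⁻⁴, so Δρ ≈ 0.8268 kg m⁻³.
N² = (g/ρ₀)·Δρ/Δz = g·(Δρ/ρ₀)/Δz = 9.8 × 8.066 × 10⁻⁴ / 76 = 1.0401 × 10⁻⁴ s⁻².
N = √(1.0401 × 10⁻⁴) = 0.010199 rad s⁻¹ ≈ 0.0102 rad s⁻¹.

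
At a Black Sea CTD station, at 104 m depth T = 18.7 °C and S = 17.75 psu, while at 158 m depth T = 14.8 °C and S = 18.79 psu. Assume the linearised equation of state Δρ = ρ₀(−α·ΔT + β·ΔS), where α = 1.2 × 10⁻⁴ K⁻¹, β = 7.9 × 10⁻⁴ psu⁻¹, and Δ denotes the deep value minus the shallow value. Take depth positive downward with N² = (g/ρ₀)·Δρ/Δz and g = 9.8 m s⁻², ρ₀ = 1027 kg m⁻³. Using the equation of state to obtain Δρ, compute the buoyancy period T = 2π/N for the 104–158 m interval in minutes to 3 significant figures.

6.85 min

ΔT = -3.9 K, ΔS = +1.04 psu (deep − shallow).
Δρ/ρ₀ = −αΔT + βΔS = 4.68 × 10⁻⁴ + 8.216 × 10⁻⁴ = 1.2896 × 10⁻³, so Δρ ≈ 1.324 kg m⁻³.
N² = (g/ρ₀)·Δρ/Δz = g·(Δρ/ρ₀)/Δz = 9.8 × 1.2896 × 10⁻³ / 54 = 2.3404 × 10⁻⁴ s⁻².
N = √(2.3404 × 10⁻⁴) = 0.015298 rad s⁻¹ → T = 2π/N = 410.72 s = 6.8453 min ≈ 6.85 min.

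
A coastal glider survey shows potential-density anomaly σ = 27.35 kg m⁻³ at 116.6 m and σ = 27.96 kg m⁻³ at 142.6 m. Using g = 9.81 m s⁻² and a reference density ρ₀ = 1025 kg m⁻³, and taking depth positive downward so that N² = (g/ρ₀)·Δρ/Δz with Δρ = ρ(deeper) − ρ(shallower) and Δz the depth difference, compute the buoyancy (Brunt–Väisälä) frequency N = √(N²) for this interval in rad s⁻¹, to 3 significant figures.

Δρ = 1027.96 − 1027.35 = 0.61 kg m⁻³ over Δz = 142.6 − 116.6 = 26 m.
N² = (9.81/1025) × (0.61/26) = 2.2454 × 10⁻⁴ s⁻².
N = √(2.2454 × 10⁻⁴) = 0.014985 rad s⁻¹ ≈ 0.0150 rad s⁻¹.

0.0150 rad s⁻¹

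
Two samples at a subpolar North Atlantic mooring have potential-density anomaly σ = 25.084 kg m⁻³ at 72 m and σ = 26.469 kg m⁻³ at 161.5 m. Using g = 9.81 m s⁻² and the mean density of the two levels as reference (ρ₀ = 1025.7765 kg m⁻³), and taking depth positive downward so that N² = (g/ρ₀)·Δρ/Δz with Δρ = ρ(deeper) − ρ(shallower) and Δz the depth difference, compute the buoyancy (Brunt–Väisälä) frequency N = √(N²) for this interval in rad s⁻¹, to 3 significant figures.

Δρ = 1026.469 − 1025.084 = 1.385 kg m⁻³ over Δz = 161.5 − 72 = 89.5 m.
N² = (9.81/1025.7765) × (1.385/89.5) = 1.4799 × 10⁻⁴ s⁻².
N = √(1.4799 × 10⁻⁴) = 0.012165 rad s⁻¹ ≈ 0.0122 rad s⁻¹.

0.0122 rad s⁻¹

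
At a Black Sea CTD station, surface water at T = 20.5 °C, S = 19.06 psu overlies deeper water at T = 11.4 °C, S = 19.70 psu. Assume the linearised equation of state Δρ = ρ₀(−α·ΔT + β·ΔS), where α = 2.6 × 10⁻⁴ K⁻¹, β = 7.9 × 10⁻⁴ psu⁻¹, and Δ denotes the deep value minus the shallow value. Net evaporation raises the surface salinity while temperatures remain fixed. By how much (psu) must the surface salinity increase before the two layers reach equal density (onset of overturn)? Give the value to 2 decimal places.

Neutral buoyancy requires −α(T_deep − T_surf) + β(S_deep − S_surf′) = 0.
S_surf′ = S_deep − (α/β)·ΔT = 19.70 − (2.6 × 10⁻⁴/7.9 × 10⁻⁴)·(-9.1) = 22.6949 psu.
Increase required: 22.6949 − 19.06 = 3.6349 psu.

3.63 psu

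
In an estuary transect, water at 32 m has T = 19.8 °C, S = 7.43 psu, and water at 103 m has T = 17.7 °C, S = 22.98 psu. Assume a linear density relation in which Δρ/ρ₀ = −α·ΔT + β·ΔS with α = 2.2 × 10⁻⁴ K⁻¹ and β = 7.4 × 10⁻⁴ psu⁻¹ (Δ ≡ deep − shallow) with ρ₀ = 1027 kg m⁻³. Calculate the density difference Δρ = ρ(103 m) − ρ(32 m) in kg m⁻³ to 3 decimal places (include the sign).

+12.292 kg m⁻³

ΔT = -2.1 K, ΔS = +15.55 psu (deep − shallow).
Δρ/ρ₀ = −(2.2 × 10⁻⁴)(-2.1) + (7.4 × 10⁻⁴)(+15.55) = 0.011969.
Δρ = 1027 × (0.011969) = +12.292 kg m⁻³.
Positive Δρ: denser below, stable.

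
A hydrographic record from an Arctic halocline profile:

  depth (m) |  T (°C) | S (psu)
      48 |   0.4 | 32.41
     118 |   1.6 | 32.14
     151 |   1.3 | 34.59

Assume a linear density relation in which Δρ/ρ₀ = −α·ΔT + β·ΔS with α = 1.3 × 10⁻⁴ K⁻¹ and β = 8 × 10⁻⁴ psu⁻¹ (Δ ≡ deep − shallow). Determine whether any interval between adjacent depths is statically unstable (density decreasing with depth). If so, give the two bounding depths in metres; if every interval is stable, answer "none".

48–118 m

Evaluate Δρ/ρ₀ = −αΔT + βΔS across each adjacent pair:
  48–118 m: −αΔT+βΔS = −(1.3 × 10⁻⁴)(+1.2)+(8 × 10⁻⁴)(-0.27) = -3.7 × 10⁻⁴ → UNSTABLE
  118–151 m: −αΔT+βΔS = −(1.3 × 10⁻⁴)(-0.3)+(8 × 10⁻⁴)(+2.45) = 2.0 × 10⁻³ → stable
The 48–118 m interval has Δρ < 0: lighter water underlies denser water.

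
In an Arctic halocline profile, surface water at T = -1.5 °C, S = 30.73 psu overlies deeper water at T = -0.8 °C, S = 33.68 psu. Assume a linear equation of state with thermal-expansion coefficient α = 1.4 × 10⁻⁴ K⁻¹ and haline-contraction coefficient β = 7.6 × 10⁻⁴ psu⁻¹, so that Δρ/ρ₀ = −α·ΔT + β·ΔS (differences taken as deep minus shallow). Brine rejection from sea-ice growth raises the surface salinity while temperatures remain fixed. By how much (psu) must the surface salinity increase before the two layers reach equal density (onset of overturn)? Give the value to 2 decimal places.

2.82 psu

Neutral buoyancy requires −α(T_deep − T_surf) + β(S_deep − S_surf′) = 0.
S_surf′ = S_deep − (α/β)·ΔT = 33.68 − (1.4 × 10⁻⁴/7.6 × 10⁻⁴)·(+0.7) = 33.5511 psu.
Increase required: 33.5511 − 30.73 = 2.8211 psu.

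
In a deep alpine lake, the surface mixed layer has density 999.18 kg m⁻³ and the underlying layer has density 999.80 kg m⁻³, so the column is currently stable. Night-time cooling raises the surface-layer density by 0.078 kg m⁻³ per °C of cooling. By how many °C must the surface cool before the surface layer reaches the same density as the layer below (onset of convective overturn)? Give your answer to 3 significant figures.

7.95 °C

Density deficit of the surface layer: 999.80 − 999.18 = 0.62 kg m⁻³.
Required change = 0.62 / 0.078 = 7.95 °C.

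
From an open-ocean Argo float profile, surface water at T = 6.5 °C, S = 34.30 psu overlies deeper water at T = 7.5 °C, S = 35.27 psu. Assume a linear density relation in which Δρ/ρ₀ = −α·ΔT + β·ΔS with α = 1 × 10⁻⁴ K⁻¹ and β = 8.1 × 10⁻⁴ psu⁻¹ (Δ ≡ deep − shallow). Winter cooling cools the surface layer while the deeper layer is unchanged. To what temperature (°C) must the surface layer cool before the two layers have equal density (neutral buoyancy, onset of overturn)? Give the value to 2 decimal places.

Neutral buoyancy requires Δρ = 0, i.e. −α(T_deep − T_surf′) + β(S_deep − S_surf) = 0.
T_surf′ = T_deep − (β/α)·ΔS = 7.5 − (8.1 × 10⁻⁴/1 × 10⁻⁴)·(+0.97) = -0.3570 °C.
Cooling required: 6.5 − (-0.3570) = 6.8570 °C.

-0.36 °C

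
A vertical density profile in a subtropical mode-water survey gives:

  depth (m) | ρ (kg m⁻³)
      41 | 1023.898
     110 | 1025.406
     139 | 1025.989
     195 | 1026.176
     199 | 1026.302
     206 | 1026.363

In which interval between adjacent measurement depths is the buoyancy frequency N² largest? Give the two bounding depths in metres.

Compute the density gradient over each adjacent pair:
  41–110 m: Δρ/Δz = 1.508/69 = 0.022 kg m⁻⁴
  110–139 m: Δρ/Δz = 0.583/29 = 0.020 kg m⁻⁴
  139–195 m: Δρ/Δz = 0.187/56 = 3.3 × 10⁻³ kg m⁻⁴
  195–199 m: Δρ/Δz = 0.126/4 = 0.032 kg m⁻⁴
  199–206 m: Δρ/Δz = 0.061/7 = 8.7 × 10⁻³ kg m⁻⁴
The largest gradient is in the 195–199 m interval — the pycnocline.

195–199 m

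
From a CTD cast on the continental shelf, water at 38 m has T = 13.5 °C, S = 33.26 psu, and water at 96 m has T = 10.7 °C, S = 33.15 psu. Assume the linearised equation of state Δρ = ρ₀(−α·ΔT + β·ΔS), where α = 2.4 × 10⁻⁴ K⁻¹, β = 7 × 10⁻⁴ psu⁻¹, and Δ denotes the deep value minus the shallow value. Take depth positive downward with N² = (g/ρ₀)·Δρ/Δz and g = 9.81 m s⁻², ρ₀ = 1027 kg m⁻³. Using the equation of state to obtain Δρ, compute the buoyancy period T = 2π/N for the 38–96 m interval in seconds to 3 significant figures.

626 s

ΔT = -2.8 K, ΔS = -0.11 psu (deep − shallow).
Δρ/ρ₀ = −αΔT + βΔS = 6.72 × 10⁻⁴ − 7.70 × 10⁻⁵ = 5.95 × 10⁻⁴, so Δρ ≈ 0.6111 kg m⁻³.
N² = (g/ρ₀)·Δρ/Δz = g·(Δρ/ρ₀)/Δz = 9.81 × 5.95 × 10⁻⁴ / 58 = 1.0064 × 10⁻⁴ s⁻².
N = √(1.0064 × 10⁻⁴) = 0.010032 rad s⁻¹ → T = 2π/N = 626.31 s ≈ 626 s.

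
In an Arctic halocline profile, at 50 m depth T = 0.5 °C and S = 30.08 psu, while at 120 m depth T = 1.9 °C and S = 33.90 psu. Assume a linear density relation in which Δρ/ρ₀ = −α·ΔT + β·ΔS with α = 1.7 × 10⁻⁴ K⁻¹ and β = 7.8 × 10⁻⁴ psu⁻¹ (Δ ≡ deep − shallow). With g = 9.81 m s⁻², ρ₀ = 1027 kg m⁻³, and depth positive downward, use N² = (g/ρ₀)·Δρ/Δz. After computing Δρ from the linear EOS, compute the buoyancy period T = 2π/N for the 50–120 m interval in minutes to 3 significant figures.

ΔT = +1.4 K, ΔS = +3.82 psu (deep − shallow).
Δρ/ρ₀ = −αΔT + βΔS = -2.38 × 10⁻⁴ + 2.9796 × 10⁻³ = 2.7416 × 10⁻³, so Δρ ≈ 2.816 kg m⁻³.
N² = (g/ρ₀)·Δρ/Δz = g·(Δρ/ρ₀)/Δz = 9.81 × 2.7416 × 10⁻³ / 70 = 3.8422 × 10⁻⁴ s⁻².
N = √(3.8422 × 10⁻⁴) = 0.019602 rad s⁻¹ → T = 2π/N = 320.54 s = 5.3423 min ≈ 5.34 min.

5.34 min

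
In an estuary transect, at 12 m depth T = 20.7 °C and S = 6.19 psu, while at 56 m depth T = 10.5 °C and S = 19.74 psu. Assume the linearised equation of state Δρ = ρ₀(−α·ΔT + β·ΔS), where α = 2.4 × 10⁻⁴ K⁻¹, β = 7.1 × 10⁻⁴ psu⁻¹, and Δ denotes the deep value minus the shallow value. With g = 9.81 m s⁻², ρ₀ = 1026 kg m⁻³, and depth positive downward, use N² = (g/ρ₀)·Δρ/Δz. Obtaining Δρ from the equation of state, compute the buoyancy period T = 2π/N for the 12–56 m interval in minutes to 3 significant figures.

2.02 min

ΔT = -10.2 K, ΔS = +13.55 psu (deep − shallow).
Δρ/ρ₀ = −αΔT + βΔS = 2.448 × 10⁻³ + 9.6205 × 10⁻³ = 0.0120685, so Δρ ≈ 12.38 kg m⁻³.
N² = (g/ρ₀)·Δρ/Δz = g·(Δρ/ρ₀)/Δz = 9.81 × 0.0120685 / 44 = 2.6907 × 10⁻³ s⁻².
N = √(2.6907 × 10⁻³) = 0.051872 rad s⁻¹ → T = 2π/N = 121.13 s = 2.0188 min ≈ 2.02 min.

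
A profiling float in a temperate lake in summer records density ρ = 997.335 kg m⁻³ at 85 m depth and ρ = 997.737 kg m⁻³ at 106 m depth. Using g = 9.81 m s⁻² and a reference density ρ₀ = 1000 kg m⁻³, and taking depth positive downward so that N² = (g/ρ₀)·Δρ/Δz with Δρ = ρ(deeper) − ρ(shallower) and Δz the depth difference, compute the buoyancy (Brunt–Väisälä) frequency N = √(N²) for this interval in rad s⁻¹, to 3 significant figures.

0.0137 rad s⁻¹

Δρ = 997.737 − 997.335 = 0.402 kg m⁻³ over Δz = 106 − 85 = 21 m.
N² = (9.81/1000) × (0.402/21) = 1.8779 × 10⁻⁴ s⁻².
N = √(1.8779 × 10⁻⁴) = 0.013704 rad s⁻¹ ≈ 0.0137 rad s⁻¹.
Since Δρ > 0 the layer is stably stratified.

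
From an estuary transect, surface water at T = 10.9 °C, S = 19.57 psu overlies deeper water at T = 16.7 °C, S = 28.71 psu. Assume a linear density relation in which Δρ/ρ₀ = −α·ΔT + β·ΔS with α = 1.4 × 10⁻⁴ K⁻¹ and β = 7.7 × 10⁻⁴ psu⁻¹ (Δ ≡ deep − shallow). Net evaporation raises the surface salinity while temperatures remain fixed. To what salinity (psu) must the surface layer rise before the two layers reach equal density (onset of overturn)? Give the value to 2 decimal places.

Neutral buoyancy requires −α(T_deep − T_surf) + β(S_deep − S_surf′) = 0.
S_surf′ = S_deep − (α/β)·ΔT = 28.71 − (1.4 × 10⁻⁴/7.7 × 10⁻⁴)·(+5.8) = 27.6555 psu.
Increase required: 27.6555 − 19.57 = 8.0855 psu.

27.66 psu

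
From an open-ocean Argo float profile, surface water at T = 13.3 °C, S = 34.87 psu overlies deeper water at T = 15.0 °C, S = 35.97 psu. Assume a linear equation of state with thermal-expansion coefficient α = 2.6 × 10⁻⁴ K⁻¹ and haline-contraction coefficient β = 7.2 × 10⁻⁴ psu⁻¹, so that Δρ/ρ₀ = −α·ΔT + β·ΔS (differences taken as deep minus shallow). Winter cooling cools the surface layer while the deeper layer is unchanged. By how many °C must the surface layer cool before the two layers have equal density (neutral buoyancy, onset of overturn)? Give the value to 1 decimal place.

Neutral buoyancy requires Δρ = 0, i.e. −α(T_deep − T_surf′) + β(S_deep − S_surf) = 0.
T_surf′ = T_deep − (β/α)·ΔS = 15.0 − (7.2 × 10⁻⁴/2.6 × 10⁻⁴)·(+1.10) = 11.954 °C.
Cooling required: 13.3 − (11.954) = 1.346 °C.

1.3 °C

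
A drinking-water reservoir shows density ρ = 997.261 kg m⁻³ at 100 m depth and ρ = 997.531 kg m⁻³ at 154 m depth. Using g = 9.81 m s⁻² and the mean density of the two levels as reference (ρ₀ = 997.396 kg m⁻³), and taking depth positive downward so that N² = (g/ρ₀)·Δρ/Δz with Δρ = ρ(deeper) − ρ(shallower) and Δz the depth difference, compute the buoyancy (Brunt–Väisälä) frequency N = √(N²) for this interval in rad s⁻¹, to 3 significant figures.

Δρ = 997.531 − 997.261 = 0.270 kg m⁻³ over Δz = 154 − 100 = 54 m.
N² = (9.81/997.396) × (0.270/54) = 4.9178 × 10⁻⁵ s⁻².
N = √(4.9178 × 10⁻⁵) = 7.0127 × 10⁻³ rad s⁻¹ ≈ 7.01 × 10⁻³ rad s⁻¹.
N² > 0, so the interval is statically stable.

7.01 × 10⁻³ rad s⁻¹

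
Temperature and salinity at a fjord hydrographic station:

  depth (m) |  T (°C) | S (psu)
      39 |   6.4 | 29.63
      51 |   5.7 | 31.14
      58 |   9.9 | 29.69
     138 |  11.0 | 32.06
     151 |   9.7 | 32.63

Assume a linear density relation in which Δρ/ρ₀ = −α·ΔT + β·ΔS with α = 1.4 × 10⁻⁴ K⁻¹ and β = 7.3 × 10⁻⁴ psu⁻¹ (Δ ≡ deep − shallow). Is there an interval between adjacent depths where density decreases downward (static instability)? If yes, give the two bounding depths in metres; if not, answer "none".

51–58 m

Evaluate Δρ/ρ₀ = −αΔT + βΔS across each adjacent pair:
  39–51 m: −αΔT+βΔS = −(1.4 × 10⁻⁴)(-0.7)+(7.3 × 10⁻⁴)(+1.51) = 1.2 × 10⁻³ → stable
  51–58 m: −αΔT+βΔS = −(1.4 × 10⁻⁴)(+4.2)+(7.3 × 10⁻⁴)(-1.45) = -1.6 × 10⁻³ → UNSTABLE
  58–138 m: −αΔT+βΔS = −(1.4 × 10⁻⁴)(+1.1)+(7.3 × 10⁻⁴)(+2.37) = 1.6 × 10⁻³ → stable
  138–151 m: −αΔT+βΔS = −(1.4 × 10⁻⁴)(-1.3)+(7.3 × 10⁻⁴)(+0.57) = 6.0 × 10⁻⁴ → stable
The 51–58 m interval has Δρ < 0: lighter water underlies denser water.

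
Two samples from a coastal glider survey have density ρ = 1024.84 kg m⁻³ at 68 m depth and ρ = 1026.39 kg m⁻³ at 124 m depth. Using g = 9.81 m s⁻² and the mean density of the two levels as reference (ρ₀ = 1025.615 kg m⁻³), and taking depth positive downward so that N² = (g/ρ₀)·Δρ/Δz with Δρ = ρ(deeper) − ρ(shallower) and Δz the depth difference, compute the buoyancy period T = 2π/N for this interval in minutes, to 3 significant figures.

6.44 min

Δρ = 1026.39 − 1024.84 = 1.55 kg m⁻³ over Δz = 124 − 68 = 56 m.
N² = (9.81/1025.615) × (1.55/56) = 2.6475 × 10⁻⁴ s⁻².
N = √(2.6475 × 10⁻⁴) = 0.016271 rad s⁻¹, so T = 2π/N = 386.16 s = 6.4360 min ≈ 6.44 min.
Since Δρ > 0 the layer is stably stratified.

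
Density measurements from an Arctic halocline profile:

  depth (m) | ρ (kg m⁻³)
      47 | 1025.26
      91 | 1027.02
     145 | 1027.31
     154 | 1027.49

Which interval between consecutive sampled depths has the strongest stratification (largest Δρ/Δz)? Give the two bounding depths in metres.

Compute the density gradient over each adjacent pair:
  47–91 m: Δρ/Δz = 1.76/44 = 0.040 kg m⁻⁴
  91–145 m: Δρ/Δz = 0.29/54 = 5.4 × 10⁻³ kg m⁻⁴
  145–154 m: Δρ/Δz = 0.18/9 = 0.020 kg m⁻⁴
The largest gradient is in the 47–91 m interval — the pycnocline.

47–91 m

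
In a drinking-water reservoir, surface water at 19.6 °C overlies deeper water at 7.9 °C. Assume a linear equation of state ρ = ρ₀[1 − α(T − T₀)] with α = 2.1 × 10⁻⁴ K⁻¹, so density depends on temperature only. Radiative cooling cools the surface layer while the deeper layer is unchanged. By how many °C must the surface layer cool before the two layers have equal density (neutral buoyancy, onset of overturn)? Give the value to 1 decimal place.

With temperature the only control, equal density requires T_surf′ = T_deep.
T_surf′ = 7.9 °C.
Cooling required: 19.6 − 7.9 = 11.7 °C.

11.7 °C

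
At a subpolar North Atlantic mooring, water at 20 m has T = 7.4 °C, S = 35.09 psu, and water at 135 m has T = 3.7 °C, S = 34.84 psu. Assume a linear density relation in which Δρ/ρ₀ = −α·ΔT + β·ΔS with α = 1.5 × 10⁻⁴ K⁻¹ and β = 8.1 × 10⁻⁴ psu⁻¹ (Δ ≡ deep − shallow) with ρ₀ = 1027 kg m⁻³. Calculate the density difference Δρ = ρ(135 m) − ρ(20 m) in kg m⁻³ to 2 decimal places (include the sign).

ΔT = -3.7 K, ΔS = -0.25 psu (deep − shallow).
Δρ/ρ₀ = −(1.5 × 10⁻⁴)(-3.7) + (8.1 × 10⁻⁴)(-0.25) = 3.525 × 10⁻⁴.
Δρ = 1027 × (3.525 × 10⁻⁴) = +0.36 kg m⁻³.
Positive Δρ: denser below, stable.

+0.36 kg m⁻³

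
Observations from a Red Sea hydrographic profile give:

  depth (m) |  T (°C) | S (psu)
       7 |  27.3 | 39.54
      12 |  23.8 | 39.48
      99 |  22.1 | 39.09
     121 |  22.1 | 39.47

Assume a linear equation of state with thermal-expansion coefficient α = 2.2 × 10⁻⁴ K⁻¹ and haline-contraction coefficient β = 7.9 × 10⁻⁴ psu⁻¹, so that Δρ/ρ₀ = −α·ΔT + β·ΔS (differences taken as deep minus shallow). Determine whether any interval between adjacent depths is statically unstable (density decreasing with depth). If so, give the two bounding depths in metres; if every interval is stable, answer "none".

Evaluate Δρ/ρ₀ = −αΔT + βΔS across each adjacent pair:
  7–12 m: −αΔT+βΔS = −(2.2 × 10⁻⁴)(-3.5)+(7.9 × 10⁻⁴)(-0.06) = 7.2 × 10⁻⁴ → stable
  12–99 m: −αΔT+βΔS = −(2.2 × 10⁻⁴)(-1.7)+(7.9 × 10⁻⁴)(-0.39) = 6.6 × 10⁻⁵ → stable
  99–121 m: −αΔT+βΔS = −(2.2 × 10⁻⁴)(+0.0)+(7.9 × 10⁻⁴)(+0.38) = 3.0 × 10⁻⁴ → stable
Every interval has Δρ > 0: the column is stably stratified throughout.

none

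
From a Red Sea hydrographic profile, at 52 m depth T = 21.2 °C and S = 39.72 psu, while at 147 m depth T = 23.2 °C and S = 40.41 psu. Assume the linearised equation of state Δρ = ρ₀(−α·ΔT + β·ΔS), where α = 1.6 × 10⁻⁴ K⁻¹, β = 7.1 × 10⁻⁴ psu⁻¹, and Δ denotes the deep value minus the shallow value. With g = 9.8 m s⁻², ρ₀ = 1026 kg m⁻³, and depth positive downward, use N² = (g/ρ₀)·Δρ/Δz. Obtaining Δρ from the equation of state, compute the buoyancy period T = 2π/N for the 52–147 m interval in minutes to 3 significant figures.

ΔT = +2.0 K, ΔS = +0.69 psu (deep − shallow).
Δρ/ρ₀ = −αΔT + βΔS = -3.20 × 10⁻⁴ + 4.899 × 10⁻⁴ = 1.699 × 10⁻⁴, so Δρ ≈ 0.1743 kg m⁻³.
N² = (g/ρ₀)·Δρ/Δz = g·(Δρ/ρ₀)/Δz = 9.8 × 1.699 × 10⁻⁴ / 95 = 1.7527 × 10⁻⁵ s⁻².
N = √(1.7527 × 10⁻⁵) = 4.1865 × 10⁻³ rad s⁻¹ → T = 2π/N = 1.5008 × 10³ s = 25.013 min ≈ 25.0 min.

25.0 min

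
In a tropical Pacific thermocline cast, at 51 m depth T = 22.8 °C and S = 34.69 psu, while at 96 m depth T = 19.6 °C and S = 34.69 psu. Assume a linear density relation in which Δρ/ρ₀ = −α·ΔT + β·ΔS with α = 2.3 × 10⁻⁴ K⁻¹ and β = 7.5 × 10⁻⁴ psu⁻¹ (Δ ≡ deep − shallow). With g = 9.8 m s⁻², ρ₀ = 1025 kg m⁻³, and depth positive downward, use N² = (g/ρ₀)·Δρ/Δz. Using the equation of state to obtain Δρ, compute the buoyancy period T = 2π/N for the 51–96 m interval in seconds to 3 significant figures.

496 s

ΔT = -3.2 K, ΔS = +0.00 psu (deep − shallow).
Δρ/ρ₀ = −αΔT + βΔS = 7.36 × 10⁻⁴ + 0 = 7.36 × 10⁻⁴, so Δρ ≈ 0.7544 kg m⁻³.
N² = (g/ρ₀)·Δρ/Δz = g·(Δρ/ρ₀)/Δz = 9.8 × 7.36 × 10⁻⁴ / 45 = 1.6028 × 10⁻⁴ s⁻².
N = √(1.6028 × 10⁻⁴) = 0.012660 rad s⁻¹ → T = 2π/N = 496.30 s ≈ 496 s.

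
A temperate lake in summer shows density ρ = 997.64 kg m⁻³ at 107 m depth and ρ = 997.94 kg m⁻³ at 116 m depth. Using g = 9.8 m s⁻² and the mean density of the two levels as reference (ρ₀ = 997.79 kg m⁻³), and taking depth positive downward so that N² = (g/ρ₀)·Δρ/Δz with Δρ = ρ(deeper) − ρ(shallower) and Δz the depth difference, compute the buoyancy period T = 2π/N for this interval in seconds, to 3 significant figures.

347 s

Δρ = 997.94 − 997.64 = 0.30 kg m⁻³ over Δz = 116 − 107 = 9 m.
N² = (9.8/997.79) × (0.30/9) = 3.2739 × 10⁻⁴ s⁻².
N = √(3.2739 × 10⁻⁴) = 0.018094 rad s⁻¹, so T = 2π/N = 347.25 s ≈ 347 s.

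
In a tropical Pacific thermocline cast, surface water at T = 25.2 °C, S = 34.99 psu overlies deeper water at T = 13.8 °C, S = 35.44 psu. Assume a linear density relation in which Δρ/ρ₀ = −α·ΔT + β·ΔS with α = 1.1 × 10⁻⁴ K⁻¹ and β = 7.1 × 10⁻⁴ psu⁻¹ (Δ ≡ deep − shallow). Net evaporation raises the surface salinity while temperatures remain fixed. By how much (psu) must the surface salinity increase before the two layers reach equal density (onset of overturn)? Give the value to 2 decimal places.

Neutral buoyancy requires −α(T_deep − T_surf) + β(S_deep − S_surf′) = 0.
S_surf′ = S_deep − (α/β)·ΔT = 35.44 − (1.1 × 10⁻⁴/7.1 × 10⁻⁴)·(-11.4) = 37.2062 psu.
Increase required: 37.2062 − 34.99 = 2.2162 psu.

2.22 psu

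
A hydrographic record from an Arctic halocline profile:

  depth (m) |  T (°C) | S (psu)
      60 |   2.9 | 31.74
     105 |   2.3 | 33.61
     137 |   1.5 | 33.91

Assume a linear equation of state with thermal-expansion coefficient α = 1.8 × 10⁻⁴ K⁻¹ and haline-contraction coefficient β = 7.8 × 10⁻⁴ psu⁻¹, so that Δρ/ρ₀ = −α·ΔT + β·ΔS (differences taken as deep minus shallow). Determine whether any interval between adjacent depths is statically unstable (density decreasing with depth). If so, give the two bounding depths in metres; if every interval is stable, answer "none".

none

Evaluate Δρ/ρ₀ = −αΔT + βΔS across each adjacent pair:
  60–105 m: −αΔT+βΔS = −(1.8 × 10⁻⁴)(-0.6)+(7.8 × 10⁻⁴)(+1.87) = 1.6 × 10⁻³ → stable
  105–137 m: −αΔT+βΔS = −(1.8 × 10⁻⁴)(-0.8)+(7.8 × 10⁻⁴)(+0.30) = 3.8 × 10⁻⁴ → stable
Every interval has Δρ > 0: the column is stably stratified throughout.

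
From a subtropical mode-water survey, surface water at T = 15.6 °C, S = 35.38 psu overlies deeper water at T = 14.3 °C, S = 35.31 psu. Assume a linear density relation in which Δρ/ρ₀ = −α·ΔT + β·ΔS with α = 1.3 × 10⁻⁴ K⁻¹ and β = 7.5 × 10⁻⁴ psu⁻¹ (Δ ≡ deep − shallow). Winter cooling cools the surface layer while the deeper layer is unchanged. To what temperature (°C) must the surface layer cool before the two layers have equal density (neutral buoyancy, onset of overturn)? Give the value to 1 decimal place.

Neutral buoyancy requires Δρ = 0, i.e. −α(T_deep − T_surf′) + β(S_deep − S_surf) = 0.
T_surf′ = T_deep − (β/α)·ΔS = 14.3 − (7.5 × 10⁻⁴/1.3 × 10⁻⁴)·(-0.07) = 14.704 °C.
Cooling required: 15.6 − (14.704) = 0.896 °C.

14.7 °C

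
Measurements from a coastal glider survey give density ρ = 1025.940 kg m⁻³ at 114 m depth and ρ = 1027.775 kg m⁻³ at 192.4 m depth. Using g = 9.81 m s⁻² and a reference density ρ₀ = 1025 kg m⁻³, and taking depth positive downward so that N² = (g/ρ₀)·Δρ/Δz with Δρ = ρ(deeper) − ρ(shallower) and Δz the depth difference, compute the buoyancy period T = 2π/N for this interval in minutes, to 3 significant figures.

Δρ = 1027.775 − 1025.940 = 1.835 kg m⁻³ over Δz = 192.4 − 114 = 78.4 m.
N² = (9.81/1025) × (1.835/78.4) = 2.2401 × 10⁻⁴ s⁻².
N = √(2.2401 × 10⁻⁴) = 0.014967 rad s⁻¹, so T = 2π/N = 419.80 s = 6.9967 min ≈ 7.00 min.

7.00 min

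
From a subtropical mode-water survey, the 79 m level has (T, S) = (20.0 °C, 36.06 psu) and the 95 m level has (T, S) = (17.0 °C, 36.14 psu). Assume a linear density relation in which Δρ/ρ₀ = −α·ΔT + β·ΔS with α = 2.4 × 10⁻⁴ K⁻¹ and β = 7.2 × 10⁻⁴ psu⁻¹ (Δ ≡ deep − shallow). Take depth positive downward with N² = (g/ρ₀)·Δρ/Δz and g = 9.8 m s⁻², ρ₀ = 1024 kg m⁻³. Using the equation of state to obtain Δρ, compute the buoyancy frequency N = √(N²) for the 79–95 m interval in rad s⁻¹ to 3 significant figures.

ΔT = -3.0 K, ΔS = +0.08 psu (deep − shallow).
Δρ/ρ₀ = −αΔT + βΔS = 7.20 × 10⁻⁴ + 5.76 × 10⁻⁵ = 7.776 × 10⁻⁴, so Δρ ≈ 0.7963 kg m⁻³.
N² = (g/ρ₀)·Δρ/Δz = g·(Δρ/ρ₀)/Δz = 9.8 × 7.776 × 10⁻⁴ / 16 = 4.7628 × 10⁻⁴ s⁻².
N = √(4.7628 × 10⁻⁴) = 0.021824 rad s⁻¹ ≈ 0.0218 rad s⁻¹.

0.0218 rad s⁻¹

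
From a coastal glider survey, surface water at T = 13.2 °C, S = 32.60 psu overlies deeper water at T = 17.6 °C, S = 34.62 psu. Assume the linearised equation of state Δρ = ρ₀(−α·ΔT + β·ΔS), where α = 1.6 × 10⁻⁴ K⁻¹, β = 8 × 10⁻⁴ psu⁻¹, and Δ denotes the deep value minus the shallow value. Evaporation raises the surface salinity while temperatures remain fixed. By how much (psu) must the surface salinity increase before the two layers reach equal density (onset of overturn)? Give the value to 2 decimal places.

1.14 psu

Neutral buoyancy requires −α(T_deep − T_surf) + β(S_deep − S_surf′) = 0.
S_surf′ = S_deep − (α/β)·ΔT = 34.62 − (1.6 × 10⁻⁴/8 × 10⁻⁴)·(+4.4) = 33.7400 psu.
Increase required: 33.7400 − 32.60 = 1.1400 psu.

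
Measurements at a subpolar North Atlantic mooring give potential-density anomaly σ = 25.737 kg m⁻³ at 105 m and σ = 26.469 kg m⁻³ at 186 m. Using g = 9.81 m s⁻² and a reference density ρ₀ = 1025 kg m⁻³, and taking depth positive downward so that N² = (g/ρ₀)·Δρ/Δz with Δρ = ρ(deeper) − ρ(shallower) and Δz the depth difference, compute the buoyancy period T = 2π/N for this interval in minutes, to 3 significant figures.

Δρ = 1026.469 − 1025.737 = 0.732 kg m⁻³ over Δz = 186 − 105 = 81 m.
N² = (9.81/1025) × (0.732/81) = 8.6491 × 10⁻⁵ s⁻².
N = √(8.6491 × 10⁻⁵) = 9.3001 × 10⁻³ rad s⁻¹, so T = 2π/N = 675.60 s = 11.260 min ≈ 11.3 min.

11.3 min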